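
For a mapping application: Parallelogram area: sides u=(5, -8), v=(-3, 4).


|u x v| = |5*4 - (-8)*(-3)|
= |20 - 24| = 4

4


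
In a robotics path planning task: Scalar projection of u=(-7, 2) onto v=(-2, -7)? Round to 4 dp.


u.v = 0, |v| = sqrt(53) = 7.2801
Scalar projection = u.v / |v| = 0 / sqrt(53) = 0

0


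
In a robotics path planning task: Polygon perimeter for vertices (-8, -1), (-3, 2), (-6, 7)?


Sides: (-8, -1)->(-3, 2): sqrt(34) = 5.830952, (-3, 2)->(-6, 7): sqrt(34) = 5.830952, (-6, 7)->(-8, -1): sqrt(68) = 8.246211
Sum = 19.908115
Perimeter = 19.9081

19.9081


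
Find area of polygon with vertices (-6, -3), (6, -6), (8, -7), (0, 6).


Shoelace sum: ((-6)*(-6) - 6*(-3)) + (6*(-7) - 8*(-6)) + (8*6 - 0*(-7)) + (0*(-3) - (-6)*6)
= 144
Area = |144|/2 = 72

72


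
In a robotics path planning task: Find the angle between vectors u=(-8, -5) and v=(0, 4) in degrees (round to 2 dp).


u.v = -20, |u| = sqrt(89) = 9.434, |v| = sqrt(16) = 4
cos(theta) = u.v/(|u||v|) = -20/sqrt(1424) = -0.529999
theta = acos(-0.529999) = 122.01 degrees

122.01 degrees


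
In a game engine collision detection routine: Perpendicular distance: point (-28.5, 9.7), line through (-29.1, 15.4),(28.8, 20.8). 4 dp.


|cross product| = 333.27
|line direction| = sqrt(3381.57) = 58.1513
Distance = 333.27/sqrt(3381.57) = 5.7311

5.7311


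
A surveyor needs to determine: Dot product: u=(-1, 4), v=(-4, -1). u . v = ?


u . v = u_x*v_x + u_y*v_y = (-1)*(-4) + 4*(-1)
= 4 + (-4) = 0

0


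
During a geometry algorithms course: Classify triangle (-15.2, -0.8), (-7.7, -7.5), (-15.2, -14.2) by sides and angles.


Side lengths squared: AB^2=101.14, BC^2=101.14, CA^2=179.56
Sorted: [101.14, 101.14, 179.56]
By sides: Isosceles, By angles: Acute

Isosceles, Acute


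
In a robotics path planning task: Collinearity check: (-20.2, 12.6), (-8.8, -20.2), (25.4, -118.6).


Cross product: ((-8.8)-(-20.2))*((-118.6)-12.6) - ((-20.2)-12.6)*(25.4-(-20.2))
= 0

Yes, collinear


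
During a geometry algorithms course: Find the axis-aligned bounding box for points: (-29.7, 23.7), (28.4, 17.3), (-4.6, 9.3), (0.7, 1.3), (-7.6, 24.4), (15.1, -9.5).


x range: [-29.7, 28.4]
y range: [-9.5, 24.4]
Bounding box: (-29.7,-9.5) to (28.4,24.4)

(-29.7,-9.5) to (28.4,24.4)


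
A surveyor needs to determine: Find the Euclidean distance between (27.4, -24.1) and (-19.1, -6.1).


dx=-46.5, dy=18
d^2 = (-46.5)^2 + 18^2 = 2486.25
d = sqrt(2486.25) = 49.8623

49.8623


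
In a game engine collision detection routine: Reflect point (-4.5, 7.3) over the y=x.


Reflection over y=x: (x,y) -> (y,x)
(-4.5, 7.3) -> (7.3, -4.5)

(7.3, -4.5)


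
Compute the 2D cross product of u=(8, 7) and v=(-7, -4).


u x v = u_x*v_y - u_y*v_x = 8*(-4) - 7*(-7)
= (-32) - (-49) = 17

17


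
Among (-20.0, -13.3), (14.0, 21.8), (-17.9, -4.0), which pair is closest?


d(P0,P1) = 48.8673, d(P0,P2) = 9.5341, d(P1,P2) = 41.0274
Closest: P0 and P2

Closest pair: (-20.0, -13.3) and (-17.9, -4.0), distance = 9.5341


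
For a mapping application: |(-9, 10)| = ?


|u| = sqrt((-9)^2 + 10^2) = sqrt(181) = 13.4536

13.4536


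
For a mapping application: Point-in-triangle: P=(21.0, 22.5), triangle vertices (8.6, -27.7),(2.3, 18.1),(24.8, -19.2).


Cross products: AB x AP = -884.18, BC x BP = 796.51, CA x CP = -707.84
All same sign? no

No, outside


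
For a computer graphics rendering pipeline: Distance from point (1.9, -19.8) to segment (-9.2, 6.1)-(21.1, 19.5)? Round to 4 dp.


Project P onto AB: t = 0 (clamped to [0,1])
Closest point on segment: (-9.2, 6.1)
Distance: 28.1784

28.1784


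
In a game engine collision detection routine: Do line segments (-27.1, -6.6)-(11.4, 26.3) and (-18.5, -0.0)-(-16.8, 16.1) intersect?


Cross products: d1=127.24, d2=-436.68, d3=-28.84, d4=535.08
d1*d2 < 0 and d3*d4 < 0? yes

Yes, they intersect


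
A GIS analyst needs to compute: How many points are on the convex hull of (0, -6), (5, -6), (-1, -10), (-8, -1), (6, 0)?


Convex hull vertices (CCW): (-8, -1), (-1, -10), (5, -6), (6, 0)
Count = 4

4


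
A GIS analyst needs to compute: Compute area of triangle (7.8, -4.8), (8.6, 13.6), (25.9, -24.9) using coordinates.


Area = |x_A(y_B-y_C) + x_B(y_C-y_A) + x_C(y_A-y_B)|/2
= |300.3 + (-172.86) + (-476.56)|/2
= 349.12/2 = 174.56

174.56


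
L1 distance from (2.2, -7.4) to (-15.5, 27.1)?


|2.2-(-15.5)| + |(-7.4)-27.1| = 17.7 + 34.5 = 52.2

52.2


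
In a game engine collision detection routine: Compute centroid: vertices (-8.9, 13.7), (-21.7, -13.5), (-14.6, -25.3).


Centroid = ((x_A+x_B+x_C)/3, (y_A+y_B+y_C)/3)
= (((-8.9)+(-21.7)+(-14.6))/3, (13.7+(-13.5)+(-25.3))/3)
= (-15.0667, -8.3667)

(-15.0667, -8.3667)


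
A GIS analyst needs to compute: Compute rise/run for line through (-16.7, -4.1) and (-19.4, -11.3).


slope = (y2-y1)/(x2-x1) = ((-11.3)-(-4.1))/((-19.4)-(-16.7)) = (-7.2)/(-2.7) = 2.6667

2.6667


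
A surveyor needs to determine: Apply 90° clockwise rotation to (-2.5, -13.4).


90° CW: (x,y) -> (y, -x)
(-2.5,-13.4) -> (-13.4, 2.5)

(-13.4, 2.5)


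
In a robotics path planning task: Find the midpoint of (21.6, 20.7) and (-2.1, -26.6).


M = ((21.6+(-2.1))/2, (20.7+(-26.6))/2)
= (9.75, -2.95)

(9.75, -2.95)


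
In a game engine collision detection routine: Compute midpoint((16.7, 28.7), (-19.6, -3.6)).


M = ((16.7+(-19.6))/2, (28.7+(-3.6))/2)
= (-1.45, 12.55)

(-1.45, 12.55)


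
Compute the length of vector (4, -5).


|u| = sqrt(4^2 + (-5)^2) = sqrt(41) = 6.4031

6.4031


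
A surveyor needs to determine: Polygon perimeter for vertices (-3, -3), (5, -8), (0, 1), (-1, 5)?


Sides: (-3, -3)->(5, -8): sqrt(89) = 9.433981, (5, -8)->(0, 1): sqrt(106) = 10.29563, (0, 1)->(-1, 5): sqrt(17) = 4.123106, (-1, 5)->(-3, -3): sqrt(68) = 8.246211
Sum = 32.098928
Perimeter = 32.0989

32.0989


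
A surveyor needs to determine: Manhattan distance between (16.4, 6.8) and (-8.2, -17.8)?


|16.4-(-8.2)| + |6.8-(-17.8)| = 24.6 + 24.6 = 49.2

49.2


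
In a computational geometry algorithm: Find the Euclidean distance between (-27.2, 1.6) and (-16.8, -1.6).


dx=10.4, dy=-3.2
d^2 = 10.4^2 + (-3.2)^2 = 118.4
d = sqrt(118.4) = 10.8812

10.8812


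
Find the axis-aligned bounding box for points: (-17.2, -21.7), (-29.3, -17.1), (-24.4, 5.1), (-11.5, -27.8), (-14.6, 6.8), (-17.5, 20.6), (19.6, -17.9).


x range: [-29.3, 19.6]
y range: [-27.8, 20.6]
Bounding box: (-29.3,-27.8) to (19.6,20.6)

(-29.3,-27.8) to (19.6,20.6)


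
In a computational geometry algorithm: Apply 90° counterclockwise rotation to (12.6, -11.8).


90° CCW: (x,y) -> (-y, x)
(12.6,-11.8) -> (11.8, 12.6)

(11.8, 12.6)


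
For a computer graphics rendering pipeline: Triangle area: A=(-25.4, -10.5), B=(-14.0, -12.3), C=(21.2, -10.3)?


Area = |x_A(y_B-y_C) + x_B(y_C-y_A) + x_C(y_A-y_B)|/2
= |50.8 + (-2.8) + 38.16|/2
= 86.16/2 = 43.08

43.08


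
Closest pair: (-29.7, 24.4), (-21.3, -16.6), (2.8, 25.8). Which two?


d(P0,P1) = 41.8516, d(P0,P2) = 32.5301, d(P1,P2) = 48.7706
Closest: P0 and P2

Closest pair: (-29.7, 24.4) and (2.8, 25.8), distance = 32.5301


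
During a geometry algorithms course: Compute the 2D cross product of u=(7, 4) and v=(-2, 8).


u x v = u_x*v_y - u_y*v_x = 7*8 - 4*(-2)
= 56 - (-8) = 64

64


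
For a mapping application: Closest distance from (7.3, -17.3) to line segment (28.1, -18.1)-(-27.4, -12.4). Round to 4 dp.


Project P onto AB: t = 0.3723 (clamped to [0,1])
Closest point on segment: (7.4358, -15.9777)
Distance: 1.3292

1.3292


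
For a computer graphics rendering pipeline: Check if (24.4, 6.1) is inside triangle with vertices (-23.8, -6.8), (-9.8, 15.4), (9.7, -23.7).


Cross products: AB x AP = -889.44, BC x BP = 1155.87, CA x CP = -1246.73
All same sign? no

No, outside


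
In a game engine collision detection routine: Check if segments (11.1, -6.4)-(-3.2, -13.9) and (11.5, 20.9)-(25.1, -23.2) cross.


Cross products: d1=-388.92, d2=-1121.55, d3=-387.39, d4=345.24
d1*d2 < 0 and d3*d4 < 0? no

No, they don't intersect


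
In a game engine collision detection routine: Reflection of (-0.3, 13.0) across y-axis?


Reflection over y-axis: (x,y) -> (-x,y)
(-0.3, 13) -> (0.3, 13)

(0.3, 13)


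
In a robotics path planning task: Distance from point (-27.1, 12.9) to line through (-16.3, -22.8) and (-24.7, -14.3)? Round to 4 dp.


|cross product| = 208.08
|line direction| = sqrt(142.81) = 11.9503
Distance = 208.08/sqrt(142.81) = 17.4121

17.4121


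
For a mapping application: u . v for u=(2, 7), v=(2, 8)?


u . v = u_x*v_x + u_y*v_y = 2*2 + 7*8
= 4 + 56 = 60

60


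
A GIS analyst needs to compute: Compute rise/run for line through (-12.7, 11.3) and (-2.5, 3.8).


slope = (y2-y1)/(x2-x1) = (3.8-11.3)/((-2.5)-(-12.7)) = (-7.5)/10.2 = -0.7353

-0.7353


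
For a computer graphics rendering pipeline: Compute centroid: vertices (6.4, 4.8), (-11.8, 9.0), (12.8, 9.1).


Centroid = ((x_A+x_B+x_C)/3, (y_A+y_B+y_C)/3)
= ((6.4+(-11.8)+12.8)/3, (4.8+9+9.1)/3)
= (2.4667, 7.6333)

(2.4667, 7.6333)


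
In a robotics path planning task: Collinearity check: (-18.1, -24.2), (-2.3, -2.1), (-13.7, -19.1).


Cross product: ((-2.3)-(-18.1))*((-19.1)-(-24.2)) - ((-2.1)-(-24.2))*((-13.7)-(-18.1))
= -16.66

No, not collinear


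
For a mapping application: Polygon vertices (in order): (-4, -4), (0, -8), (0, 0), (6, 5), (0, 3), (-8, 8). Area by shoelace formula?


Shoelace sum: ((-4)*(-8) - 0*(-4)) + (0*0 - 0*(-8)) + (0*5 - 6*0) + (6*3 - 0*5) + (0*8 - (-8)*3) + ((-8)*(-4) - (-4)*8)
= 138
Area = |138|/2 = 69

69


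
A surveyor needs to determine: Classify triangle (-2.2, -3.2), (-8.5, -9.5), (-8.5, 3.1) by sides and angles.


Side lengths squared: AB^2=79.38, BC^2=158.76, CA^2=79.38
Sorted: [79.38, 79.38, 158.76]
By sides: Isosceles, By angles: Right

Isosceles, Right


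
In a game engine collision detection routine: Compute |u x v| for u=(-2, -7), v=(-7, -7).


|u x v| = |(-2)*(-7) - (-7)*(-7)|
= |14 - 49| = 35

35


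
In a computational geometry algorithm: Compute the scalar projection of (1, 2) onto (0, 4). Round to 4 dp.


u.v = 8, |v| = sqrt(16) = 4
Scalar projection = u.v / |v| = 8 / sqrt(16) = 2

2


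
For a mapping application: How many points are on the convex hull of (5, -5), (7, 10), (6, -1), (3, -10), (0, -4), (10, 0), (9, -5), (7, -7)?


Convex hull vertices (CCW): (0, -4), (3, -10), (7, -7), (9, -5), (10, 0), (7, 10)
Count = 6

6


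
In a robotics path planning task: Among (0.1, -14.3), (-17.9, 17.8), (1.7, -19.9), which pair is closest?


d(P0,P1) = 36.8023, d(P0,P2) = 5.8241, d(P1,P2) = 42.4906
Closest: P0 and P2

Closest pair: (0.1, -14.3) and (1.7, -19.9), distance = 5.8241


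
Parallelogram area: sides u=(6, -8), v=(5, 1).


|u x v| = |6*1 - (-8)*5|
= |6 - (-40)| = 46

46


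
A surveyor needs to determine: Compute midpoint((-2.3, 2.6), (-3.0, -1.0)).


M = (((-2.3)+(-3))/2, (2.6+(-1))/2)
= (-2.65, 0.8)

(-2.65, 0.8)


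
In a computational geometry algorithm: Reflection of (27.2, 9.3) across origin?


Reflection over origin: (x,y) -> (-x,-y)
(27.2, 9.3) -> (-27.2, -9.3)

(-27.2, -9.3)


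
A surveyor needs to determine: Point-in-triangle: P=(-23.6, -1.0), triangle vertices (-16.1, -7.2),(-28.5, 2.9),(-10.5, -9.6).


Cross products: AB x AP = -1.13, BC x BP = -8.95, CA x CP = -16.72
All same sign? yes

Yes, inside


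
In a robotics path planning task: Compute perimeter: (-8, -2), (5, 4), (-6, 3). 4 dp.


Sides: (-8, -2)->(5, 4): sqrt(205) = 14.317821, (5, 4)->(-6, 3): sqrt(122) = 11.045361, (-6, 3)->(-8, -2): sqrt(29) = 5.385165
Sum = 30.748347
Perimeter = 30.7483

30.7483


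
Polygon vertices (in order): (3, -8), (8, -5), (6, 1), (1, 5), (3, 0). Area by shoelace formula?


Shoelace sum: (3*(-5) - 8*(-8)) + (8*1 - 6*(-5)) + (6*5 - 1*1) + (1*0 - 3*5) + (3*(-8) - 3*0)
= 77
Area = |77|/2 = 38.5

38.5


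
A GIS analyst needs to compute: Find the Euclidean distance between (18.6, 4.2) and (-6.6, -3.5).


dx=-25.2, dy=-7.7
d^2 = (-25.2)^2 + (-7.7)^2 = 694.33
d = sqrt(694.33) = 26.3501

26.3501


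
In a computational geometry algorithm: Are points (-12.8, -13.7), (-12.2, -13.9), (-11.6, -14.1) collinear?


Cross product: ((-12.2)-(-12.8))*((-14.1)-(-13.7)) - ((-13.9)-(-13.7))*((-11.6)-(-12.8))
= 0

Yes, collinear


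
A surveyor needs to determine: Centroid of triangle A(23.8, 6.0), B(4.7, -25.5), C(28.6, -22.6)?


Centroid = ((x_A+x_B+x_C)/3, (y_A+y_B+y_C)/3)
= ((23.8+4.7+28.6)/3, (6+(-25.5)+(-22.6))/3)
= (19.0333, -14.0333)

(19.0333, -14.0333)


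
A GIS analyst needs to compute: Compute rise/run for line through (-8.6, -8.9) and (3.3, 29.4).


slope = (y2-y1)/(x2-x1) = (29.4-(-8.9))/(3.3-(-8.6)) = 38.3/11.9 = 3.2185

3.2185


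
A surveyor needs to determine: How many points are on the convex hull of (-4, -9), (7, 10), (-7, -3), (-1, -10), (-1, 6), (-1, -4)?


Convex hull vertices (CCW): (-7, -3), (-4, -9), (-1, -10), (7, 10), (-1, 6)
Count = 5

5


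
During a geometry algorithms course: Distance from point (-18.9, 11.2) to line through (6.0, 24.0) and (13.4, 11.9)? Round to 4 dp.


|cross product| = 396.01
|line direction| = sqrt(201.17) = 14.1834
Distance = 396.01/sqrt(201.17) = 27.9206

27.9206


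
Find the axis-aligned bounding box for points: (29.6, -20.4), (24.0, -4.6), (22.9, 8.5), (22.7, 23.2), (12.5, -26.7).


x range: [12.5, 29.6]
y range: [-26.7, 23.2]
Bounding box: (12.5,-26.7) to (29.6,23.2)

(12.5,-26.7) to (29.6,23.2)


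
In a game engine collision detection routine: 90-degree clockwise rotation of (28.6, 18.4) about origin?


90° CW: (x,y) -> (y, -x)
(28.6,18.4) -> (18.4, -28.6)

(18.4, -28.6)


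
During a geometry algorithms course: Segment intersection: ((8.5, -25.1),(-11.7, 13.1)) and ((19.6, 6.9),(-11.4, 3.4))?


Cross products: d1=953.15, d2=-301.75, d3=-1070.42, d4=184.48
d1*d2 < 0 and d3*d4 < 0? yes

Yes, they intersect


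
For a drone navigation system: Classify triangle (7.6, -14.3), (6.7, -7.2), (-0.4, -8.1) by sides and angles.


Side lengths squared: AB^2=51.22, BC^2=51.22, CA^2=102.44
Sorted: [51.22, 51.22, 102.44]
By sides: Isosceles, By angles: Right

Isosceles, Right


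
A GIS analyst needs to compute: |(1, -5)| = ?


|u| = sqrt(1^2 + (-5)^2) = sqrt(26) = 5.099

5.099


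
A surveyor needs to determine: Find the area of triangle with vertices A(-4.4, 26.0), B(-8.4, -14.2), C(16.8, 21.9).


Area = |x_A(y_B-y_C) + x_B(y_C-y_A) + x_C(y_A-y_B)|/2
= |158.84 + 34.44 + 675.36|/2
= 868.64/2 = 434.32

434.32


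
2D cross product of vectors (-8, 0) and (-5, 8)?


u x v = u_x*v_y - u_y*v_x = (-8)*8 - 0*(-5)
= (-64) - 0 = -64

-64


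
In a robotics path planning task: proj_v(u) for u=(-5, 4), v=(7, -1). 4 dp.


u.v = -39, |v| = sqrt(50) = 7.0711
Scalar projection = u.v / |v| = -39 / sqrt(50) = -5.5154

-5.5154


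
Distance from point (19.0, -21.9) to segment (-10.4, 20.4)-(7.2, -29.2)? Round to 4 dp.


Project P onto AB: t = 0.9443 (clamped to [0,1])
Closest point on segment: (6.2189, -26.4352)
Distance: 13.5618

13.5618


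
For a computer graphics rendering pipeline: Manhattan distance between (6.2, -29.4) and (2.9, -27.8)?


|6.2-2.9| + |(-29.4)-(-27.8)| = 3.3 + 1.6 = 4.9

4.9


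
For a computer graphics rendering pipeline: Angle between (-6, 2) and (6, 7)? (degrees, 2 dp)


u.v = -22, |u| = sqrt(40) = 6.3246, |v| = sqrt(85) = 9.2195
cos(theta) = u.v/(|u||v|) = -22/sqrt(3400) = -0.377297
theta = acos(-0.377297) = 112.17 degrees

112.17 degrees


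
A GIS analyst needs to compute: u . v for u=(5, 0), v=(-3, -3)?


u . v = u_x*v_x + u_y*v_y = 5*(-3) + 0*(-3)
= (-15) + 0 = -15

-15


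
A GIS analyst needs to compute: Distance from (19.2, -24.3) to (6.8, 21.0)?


dx=-12.4, dy=45.3
d^2 = (-12.4)^2 + 45.3^2 = 2205.85
d = sqrt(2205.85) = 46.9665

46.9665


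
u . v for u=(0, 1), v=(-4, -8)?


u . v = u_x*v_x + u_y*v_y = 0*(-4) + 1*(-8)
= 0 + (-8) = -8

-8


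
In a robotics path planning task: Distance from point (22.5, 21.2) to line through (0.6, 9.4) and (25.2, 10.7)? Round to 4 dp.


|cross product| = 261.81
|line direction| = sqrt(606.85) = 24.6343
Distance = 261.81/sqrt(606.85) = 10.6279

10.6279


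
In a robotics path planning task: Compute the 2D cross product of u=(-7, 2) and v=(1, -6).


u x v = u_x*v_y - u_y*v_x = (-7)*(-6) - 2*1
= 42 - 2 = 40

40


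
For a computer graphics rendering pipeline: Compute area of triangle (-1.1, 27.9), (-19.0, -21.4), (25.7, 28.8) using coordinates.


Area = |x_A(y_B-y_C) + x_B(y_C-y_A) + x_C(y_A-y_B)|/2
= |55.22 + (-17.1) + 1267.01|/2
= 1305.13/2 = 652.565

652.565


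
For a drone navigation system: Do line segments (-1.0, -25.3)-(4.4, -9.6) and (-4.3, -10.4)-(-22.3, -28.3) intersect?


Cross products: d1=327.27, d2=141.33, d3=132.27, d4=318.21
d1*d2 < 0 and d3*d4 < 0? no

No, they don't intersect


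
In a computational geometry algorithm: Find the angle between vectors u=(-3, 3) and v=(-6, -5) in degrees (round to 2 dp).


u.v = 3, |u| = sqrt(18) = 4.2426, |v| = sqrt(61) = 7.8102
cos(theta) = u.v/(|u||v|) = 3/sqrt(1098) = 0.090536
theta = acos(0.090536) = 84.81 degrees

84.81 degrees


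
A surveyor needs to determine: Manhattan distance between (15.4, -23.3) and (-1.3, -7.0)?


|15.4-(-1.3)| + |(-23.3)-(-7)| = 16.7 + 16.3 = 33

33


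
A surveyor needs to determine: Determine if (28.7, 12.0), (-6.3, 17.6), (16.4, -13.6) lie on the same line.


Cross product: ((-6.3)-28.7)*((-13.6)-12) - (17.6-12)*(16.4-28.7)
= 964.88

No, not collinear


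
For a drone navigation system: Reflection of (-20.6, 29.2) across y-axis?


Reflection over y-axis: (x,y) -> (-x,y)
(-20.6, 29.2) -> (20.6, 29.2)

(20.6, 29.2)


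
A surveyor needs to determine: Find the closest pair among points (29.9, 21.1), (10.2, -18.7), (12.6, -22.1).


d(P0,P1) = 44.4087, d(P0,P2) = 46.5353, d(P1,P2) = 4.1617
Closest: P1 and P2

Closest pair: (10.2, -18.7) and (12.6, -22.1), distance = 4.1617


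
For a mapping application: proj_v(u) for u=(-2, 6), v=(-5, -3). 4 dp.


u.v = -8, |v| = sqrt(34) = 5.831
Scalar projection = u.v / |v| = -8 / sqrt(34) = -1.372

-1.372


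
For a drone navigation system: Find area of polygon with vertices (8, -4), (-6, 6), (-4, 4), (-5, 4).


Shoelace sum: (8*6 - (-6)*(-4)) + ((-6)*4 - (-4)*6) + ((-4)*4 - (-5)*4) + ((-5)*(-4) - 8*4)
= 16
Area = |16|/2 = 8

8


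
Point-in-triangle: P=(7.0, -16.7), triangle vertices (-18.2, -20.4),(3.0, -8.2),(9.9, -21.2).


Cross products: AB x AP = -229, BC x BP = -6.65, CA x CP = -124.13
All same sign? yes

Yes, inside


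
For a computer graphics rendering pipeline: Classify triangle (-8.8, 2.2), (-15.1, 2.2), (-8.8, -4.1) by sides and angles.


Side lengths squared: AB^2=39.69, BC^2=79.38, CA^2=39.69
Sorted: [39.69, 39.69, 79.38]
By sides: Isosceles, By angles: Right

Isosceles, Right


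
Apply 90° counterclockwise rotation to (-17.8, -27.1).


90° CCW: (x,y) -> (-y, x)
(-17.8,-27.1) -> (27.1, -17.8)

(27.1, -17.8)


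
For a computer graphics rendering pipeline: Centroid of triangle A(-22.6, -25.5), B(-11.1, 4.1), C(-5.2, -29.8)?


Centroid = ((x_A+x_B+x_C)/3, (y_A+y_B+y_C)/3)
= (((-22.6)+(-11.1)+(-5.2))/3, ((-25.5)+4.1+(-29.8))/3)
= (-12.9667, -17.0667)

(-12.9667, -17.0667)


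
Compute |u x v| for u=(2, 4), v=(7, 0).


|u x v| = |2*0 - 4*7|
= |0 - 28| = 28

28


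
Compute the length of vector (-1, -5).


|u| = sqrt((-1)^2 + (-5)^2) = sqrt(26) = 5.099

5.099


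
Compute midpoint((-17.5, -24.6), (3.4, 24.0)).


M = (((-17.5)+3.4)/2, ((-24.6)+24)/2)
= (-7.05, -0.3)

(-7.05, -0.3)


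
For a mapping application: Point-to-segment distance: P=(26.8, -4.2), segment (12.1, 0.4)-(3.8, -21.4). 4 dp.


Project P onto AB: t = 0 (clamped to [0,1])
Closest point on segment: (12.1, 0.4)
Distance: 15.4029

15.4029


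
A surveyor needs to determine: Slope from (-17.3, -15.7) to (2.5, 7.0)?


slope = (y2-y1)/(x2-x1) = (7-(-15.7))/(2.5-(-17.3)) = 22.7/19.8 = 1.1465

1.1465


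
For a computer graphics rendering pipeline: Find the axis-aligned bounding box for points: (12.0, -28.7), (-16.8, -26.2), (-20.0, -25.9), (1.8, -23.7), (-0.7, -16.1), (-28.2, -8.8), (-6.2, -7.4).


x range: [-28.2, 12]
y range: [-28.7, -7.4]
Bounding box: (-28.2,-28.7) to (12,-7.4)

(-28.2,-28.7) to (12,-7.4)


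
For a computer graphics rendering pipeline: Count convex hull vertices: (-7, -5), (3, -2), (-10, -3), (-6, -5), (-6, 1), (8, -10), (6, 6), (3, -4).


Convex hull vertices (CCW): (-10, -3), (-7, -5), (8, -10), (6, 6), (-6, 1)
Count = 5

5


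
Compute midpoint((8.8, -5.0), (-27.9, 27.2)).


M = ((8.8+(-27.9))/2, ((-5)+27.2)/2)
= (-9.55, 11.1)

(-9.55, 11.1)


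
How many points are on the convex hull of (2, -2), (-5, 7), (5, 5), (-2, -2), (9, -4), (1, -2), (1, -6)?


Convex hull vertices (CCW): (-5, 7), (-2, -2), (1, -6), (9, -4), (5, 5)
Count = 5

5


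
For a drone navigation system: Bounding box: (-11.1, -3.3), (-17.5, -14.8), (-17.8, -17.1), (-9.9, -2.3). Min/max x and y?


x range: [-17.8, -9.9]
y range: [-17.1, -2.3]
Bounding box: (-17.8,-17.1) to (-9.9,-2.3)

(-17.8,-17.1) to (-9.9,-2.3)


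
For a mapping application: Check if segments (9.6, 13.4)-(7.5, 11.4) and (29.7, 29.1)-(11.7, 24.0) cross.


Cross products: d1=180.09, d2=205.38, d3=7.23, d4=-18.06
d1*d2 < 0 and d3*d4 < 0? no

No, they don't intersect


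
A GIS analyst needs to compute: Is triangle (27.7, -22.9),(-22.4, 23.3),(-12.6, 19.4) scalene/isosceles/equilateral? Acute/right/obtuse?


Side lengths squared: AB^2=4644.45, BC^2=111.25, CA^2=3413.38
Sorted: [111.25, 3413.38, 4644.45]
By sides: Scalene, By angles: Obtuse

Scalene, Obtuse


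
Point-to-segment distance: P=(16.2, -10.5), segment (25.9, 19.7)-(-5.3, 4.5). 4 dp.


Project P onto AB: t = 0.6324 (clamped to [0,1])
Closest point on segment: (6.17, 10.0879)
Distance: 22.9012

22.9012


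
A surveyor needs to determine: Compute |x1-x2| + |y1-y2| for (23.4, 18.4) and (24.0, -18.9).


|23.4-24| + |18.4-(-18.9)| = 0.6 + 37.3 = 37.9

37.9


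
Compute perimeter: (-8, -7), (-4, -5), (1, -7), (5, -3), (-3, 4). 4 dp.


Sides: (-8, -7)->(-4, -5): sqrt(20) = 4.472136, (-4, -5)->(1, -7): sqrt(29) = 5.385165, (1, -7)->(5, -3): sqrt(32) = 5.656854, (5, -3)->(-3, 4): sqrt(113) = 10.630146, (-3, 4)->(-8, -7): sqrt(146) = 12.083046
Sum = 38.227347
Perimeter = 38.2273

38.2273


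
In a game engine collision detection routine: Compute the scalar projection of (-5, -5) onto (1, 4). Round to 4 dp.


u.v = -25, |v| = sqrt(17) = 4.1231
Scalar projection = u.v / |v| = -25 / sqrt(17) = -6.0634

-6.0634


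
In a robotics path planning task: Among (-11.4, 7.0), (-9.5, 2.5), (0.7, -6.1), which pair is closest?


d(P0,P1) = 4.8847, d(P0,P2) = 17.8331, d(P1,P2) = 13.3417
Closest: P0 and P1

Closest pair: (-11.4, 7.0) and (-9.5, 2.5), distance = 4.8847


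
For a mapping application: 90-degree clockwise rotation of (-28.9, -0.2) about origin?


90° CW: (x,y) -> (y, -x)
(-28.9,-0.2) -> (-0.2, 28.9)

(-0.2, 28.9)


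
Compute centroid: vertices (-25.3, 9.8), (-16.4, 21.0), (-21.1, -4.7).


Centroid = ((x_A+x_B+x_C)/3, (y_A+y_B+y_C)/3)
= (((-25.3)+(-16.4)+(-21.1))/3, (9.8+21+(-4.7))/3)
= (-20.9333, 8.7)

(-20.9333, 8.7)


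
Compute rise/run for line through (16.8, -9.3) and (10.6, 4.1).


slope = (y2-y1)/(x2-x1) = (4.1-(-9.3))/(10.6-16.8) = 13.4/(-6.2) = -2.1613

-2.1613


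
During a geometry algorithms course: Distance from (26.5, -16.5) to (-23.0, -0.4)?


dx=-49.5, dy=16.1
d^2 = (-49.5)^2 + 16.1^2 = 2709.46
d = sqrt(2709.46) = 52.0525

52.0525


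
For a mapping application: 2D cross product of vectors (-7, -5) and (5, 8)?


u x v = u_x*v_y - u_y*v_x = (-7)*8 - (-5)*5
= (-56) - (-25) = -31

-31


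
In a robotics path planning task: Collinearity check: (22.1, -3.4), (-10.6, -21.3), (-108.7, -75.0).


Cross product: ((-10.6)-22.1)*((-75)-(-3.4)) - ((-21.3)-(-3.4))*((-108.7)-22.1)
= 0

Yes, collinear


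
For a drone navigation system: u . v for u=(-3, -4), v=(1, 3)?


u . v = u_x*v_x + u_y*v_y = (-3)*1 + (-4)*3
= (-3) + (-12) = -15

-15


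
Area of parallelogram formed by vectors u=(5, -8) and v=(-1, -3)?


|u x v| = |5*(-3) - (-8)*(-1)|
= |(-15) - 8| = 23

23


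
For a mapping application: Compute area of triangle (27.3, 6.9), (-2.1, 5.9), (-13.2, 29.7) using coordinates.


Area = |x_A(y_B-y_C) + x_B(y_C-y_A) + x_C(y_A-y_B)|/2
= |(-649.74) + (-47.88) + (-13.2)|/2
= 710.82/2 = 355.41

355.41


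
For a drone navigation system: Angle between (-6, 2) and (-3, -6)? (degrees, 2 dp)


u.v = 6, |u| = sqrt(40) = 6.3246, |v| = sqrt(45) = 6.7082
cos(theta) = u.v/(|u||v|) = 6/sqrt(1800) = 0.141421
theta = acos(0.141421) = 81.87 degrees

81.87 degrees


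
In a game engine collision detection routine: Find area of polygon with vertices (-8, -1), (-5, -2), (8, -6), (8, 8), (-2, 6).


Shoelace sum: ((-8)*(-2) - (-5)*(-1)) + ((-5)*(-6) - 8*(-2)) + (8*8 - 8*(-6)) + (8*6 - (-2)*8) + ((-2)*(-1) - (-8)*6)
= 283
Area = |283|/2 = 141.5

141.5


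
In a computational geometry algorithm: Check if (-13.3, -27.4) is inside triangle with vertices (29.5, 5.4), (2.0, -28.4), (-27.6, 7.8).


Cross products: AB x AP = -544.64, BC x BP = 524.26, CA x CP = -1975.6
All same sign? no

No, outside


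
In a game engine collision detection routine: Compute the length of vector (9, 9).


|u| = sqrt(9^2 + 9^2) = sqrt(162) = 12.7279

12.7279


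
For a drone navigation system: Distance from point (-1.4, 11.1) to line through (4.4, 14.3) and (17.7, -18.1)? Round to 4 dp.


|cross product| = 230.48
|line direction| = sqrt(1226.65) = 35.0236
Distance = 230.48/sqrt(1226.65) = 6.5807

6.5807


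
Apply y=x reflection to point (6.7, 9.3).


Reflection over y=x: (x,y) -> (y,x)
(6.7, 9.3) -> (9.3, 6.7)

(9.3, 6.7)


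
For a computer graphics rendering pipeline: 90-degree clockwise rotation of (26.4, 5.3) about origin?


90° CW: (x,y) -> (y, -x)
(26.4,5.3) -> (5.3, -26.4)

(5.3, -26.4)


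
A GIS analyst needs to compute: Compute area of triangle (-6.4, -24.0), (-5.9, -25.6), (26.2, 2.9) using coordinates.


Area = |x_A(y_B-y_C) + x_B(y_C-y_A) + x_C(y_A-y_B)|/2
= |182.4 + (-158.71) + 41.92|/2
= 65.61/2 = 32.805

32.805


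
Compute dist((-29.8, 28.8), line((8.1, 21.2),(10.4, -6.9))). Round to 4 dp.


|cross product| = 1047.51
|line direction| = sqrt(794.9) = 28.194
Distance = 1047.51/sqrt(794.9) = 37.1537

37.1537


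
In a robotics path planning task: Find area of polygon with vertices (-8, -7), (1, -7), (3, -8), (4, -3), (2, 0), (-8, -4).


Shoelace sum: ((-8)*(-7) - 1*(-7)) + (1*(-8) - 3*(-7)) + (3*(-3) - 4*(-8)) + (4*0 - 2*(-3)) + (2*(-4) - (-8)*0) + ((-8)*(-7) - (-8)*(-4))
= 121
Area = |121|/2 = 60.5

60.5


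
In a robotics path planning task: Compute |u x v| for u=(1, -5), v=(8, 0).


|u x v| = |1*0 - (-5)*8|
= |0 - (-40)| = 40

40


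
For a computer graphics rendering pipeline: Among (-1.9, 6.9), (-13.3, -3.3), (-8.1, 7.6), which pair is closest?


d(P0,P1) = 15.2971, d(P0,P2) = 6.2394, d(P1,P2) = 12.0768
Closest: P0 and P2

Closest pair: (-1.9, 6.9) and (-8.1, 7.6), distance = 6.2394


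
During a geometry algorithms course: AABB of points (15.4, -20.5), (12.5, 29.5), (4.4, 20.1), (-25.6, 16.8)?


x range: [-25.6, 15.4]
y range: [-20.5, 29.5]
Bounding box: (-25.6,-20.5) to (15.4,29.5)

(-25.6,-20.5) to (15.4,29.5)


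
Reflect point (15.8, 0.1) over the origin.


Reflection over origin: (x,y) -> (-x,-y)
(15.8, 0.1) -> (-15.8, -0.1)

(-15.8, -0.1)


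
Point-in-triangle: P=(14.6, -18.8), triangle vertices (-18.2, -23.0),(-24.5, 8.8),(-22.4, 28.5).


Cross products: AB x AP = -1069.5, BC x BP = -828.23, CA x CP = 1706.84
All same sign? no

No, outside


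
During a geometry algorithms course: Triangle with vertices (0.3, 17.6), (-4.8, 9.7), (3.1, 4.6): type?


Side lengths squared: AB^2=88.42, BC^2=88.42, CA^2=176.84
Sorted: [88.42, 88.42, 176.84]
By sides: Isosceles, By angles: Right

Isosceles, Right


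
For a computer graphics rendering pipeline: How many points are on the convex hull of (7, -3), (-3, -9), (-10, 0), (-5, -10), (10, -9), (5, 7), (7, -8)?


Convex hull vertices (CCW): (-10, 0), (-5, -10), (10, -9), (5, 7)
Count = 4

4


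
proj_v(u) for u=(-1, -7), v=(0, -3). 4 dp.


u.v = 21, |v| = sqrt(9) = 3
Scalar projection = u.v / |v| = 21 / sqrt(9) = 7

7


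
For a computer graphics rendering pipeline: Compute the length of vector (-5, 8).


|u| = sqrt((-5)^2 + 8^2) = sqrt(89) = 9.434

9.434


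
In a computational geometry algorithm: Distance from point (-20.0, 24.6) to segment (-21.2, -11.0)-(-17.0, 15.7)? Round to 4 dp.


Project P onto AB: t = 1 (clamped to [0,1])
Closest point on segment: (-17, 15.7)
Distance: 9.392

9.392


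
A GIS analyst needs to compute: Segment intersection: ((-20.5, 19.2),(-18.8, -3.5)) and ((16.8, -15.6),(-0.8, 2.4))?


Cross products: d1=58.92, d2=427.84, d3=787.55, d4=418.63
d1*d2 < 0 and d3*d4 < 0? no

No, they don't intersect


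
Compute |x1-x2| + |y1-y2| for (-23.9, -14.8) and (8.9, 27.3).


|(-23.9)-8.9| + |(-14.8)-27.3| = 32.8 + 42.1 = 74.9

74.9


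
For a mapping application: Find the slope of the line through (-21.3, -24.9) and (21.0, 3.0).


slope = (y2-y1)/(x2-x1) = (3-(-24.9))/(21-(-21.3)) = 27.9/42.3 = 0.6596

0.6596


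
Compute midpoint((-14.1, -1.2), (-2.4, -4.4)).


M = (((-14.1)+(-2.4))/2, ((-1.2)+(-4.4))/2)
= (-8.25, -2.8)

(-8.25, -2.8)


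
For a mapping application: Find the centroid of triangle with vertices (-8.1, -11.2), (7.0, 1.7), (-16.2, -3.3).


Centroid = ((x_A+x_B+x_C)/3, (y_A+y_B+y_C)/3)
= (((-8.1)+7+(-16.2))/3, ((-11.2)+1.7+(-3.3))/3)
= (-5.7667, -4.2667)

(-5.7667, -4.2667)


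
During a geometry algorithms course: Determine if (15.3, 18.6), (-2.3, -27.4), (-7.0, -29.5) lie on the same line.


Cross product: ((-2.3)-15.3)*((-29.5)-18.6) - ((-27.4)-18.6)*((-7)-15.3)
= -179.24

No, not collinear


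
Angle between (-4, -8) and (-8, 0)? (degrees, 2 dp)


u.v = 32, |u| = sqrt(80) = 8.9443, |v| = sqrt(64) = 8
cos(theta) = u.v/(|u||v|) = 32/sqrt(5120) = 0.447214
theta = acos(0.447214) = 63.43 degrees

63.43 degrees


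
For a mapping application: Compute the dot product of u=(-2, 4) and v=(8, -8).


u . v = u_x*v_x + u_y*v_y = (-2)*8 + 4*(-8)
= (-16) + (-32) = -48

-48


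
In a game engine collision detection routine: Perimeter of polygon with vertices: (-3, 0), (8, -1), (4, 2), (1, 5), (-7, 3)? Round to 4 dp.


Sides: (-3, 0)->(8, -1): sqrt(122) = 11.045361, (8, -1)->(4, 2): sqrt(25) = 5, (4, 2)->(1, 5): sqrt(18) = 4.242641, (1, 5)->(-7, 3): sqrt(68) = 8.246211, (-7, 3)->(-3, 0): sqrt(25) = 5
Sum = 33.534213
Perimeter = 33.5342

33.5342


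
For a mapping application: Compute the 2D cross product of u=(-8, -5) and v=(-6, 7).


u x v = u_x*v_y - u_y*v_x = (-8)*7 - (-5)*(-6)
= (-56) - 30 = -86

-86


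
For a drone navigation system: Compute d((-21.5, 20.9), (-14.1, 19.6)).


dx=7.4, dy=-1.3
d^2 = 7.4^2 + (-1.3)^2 = 56.45
d = sqrt(56.45) = 7.5133

7.5133


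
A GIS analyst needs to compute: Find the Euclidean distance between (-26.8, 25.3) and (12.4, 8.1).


dx=39.2, dy=-17.2
d^2 = 39.2^2 + (-17.2)^2 = 1832.48
d = sqrt(1832.48) = 42.8075

42.8075


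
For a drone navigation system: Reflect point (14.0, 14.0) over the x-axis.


Reflection over x-axis: (x,y) -> (x,-y)
(14, 14) -> (14, -14)

(14, -14)


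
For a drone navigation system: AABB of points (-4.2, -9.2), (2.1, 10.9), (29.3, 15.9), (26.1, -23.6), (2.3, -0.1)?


x range: [-4.2, 29.3]
y range: [-23.6, 15.9]
Bounding box: (-4.2,-23.6) to (29.3,15.9)

(-4.2,-23.6) to (29.3,15.9)


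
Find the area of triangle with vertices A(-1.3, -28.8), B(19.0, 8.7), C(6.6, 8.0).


Area = |x_A(y_B-y_C) + x_B(y_C-y_A) + x_C(y_A-y_B)|/2
= |(-0.91) + 699.2 + (-247.5)|/2
= 450.79/2 = 225.395

225.395


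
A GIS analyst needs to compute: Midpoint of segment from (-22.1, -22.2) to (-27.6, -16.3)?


M = (((-22.1)+(-27.6))/2, ((-22.2)+(-16.3))/2)
= (-24.85, -19.25)

(-24.85, -19.25)


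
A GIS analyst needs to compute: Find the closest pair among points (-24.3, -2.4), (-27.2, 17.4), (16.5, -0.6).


d(P0,P1) = 20.0112, d(P0,P2) = 40.8397, d(P1,P2) = 47.2619
Closest: P0 and P1

Closest pair: (-24.3, -2.4) and (-27.2, 17.4), distance = 20.0112


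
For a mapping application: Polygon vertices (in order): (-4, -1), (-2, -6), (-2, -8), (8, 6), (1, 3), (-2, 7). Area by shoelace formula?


Shoelace sum: ((-4)*(-6) - (-2)*(-1)) + ((-2)*(-8) - (-2)*(-6)) + ((-2)*6 - 8*(-8)) + (8*3 - 1*6) + (1*7 - (-2)*3) + ((-2)*(-1) - (-4)*7)
= 139
Area = |139|/2 = 69.5

69.5


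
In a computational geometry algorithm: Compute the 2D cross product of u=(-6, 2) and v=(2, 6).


u x v = u_x*v_y - u_y*v_x = (-6)*6 - 2*2
= (-36) - 4 = -40

-40


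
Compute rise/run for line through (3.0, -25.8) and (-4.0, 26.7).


slope = (y2-y1)/(x2-x1) = (26.7-(-25.8))/((-4)-3) = 52.5/(-7) = -7.5

-7.5


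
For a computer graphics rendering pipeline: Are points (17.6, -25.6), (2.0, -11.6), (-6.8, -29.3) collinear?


Cross product: (2-17.6)*((-29.3)-(-25.6)) - ((-11.6)-(-25.6))*((-6.8)-17.6)
= 399.32

No, not collinear


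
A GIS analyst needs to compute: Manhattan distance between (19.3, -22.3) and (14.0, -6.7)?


|19.3-14| + |(-22.3)-(-6.7)| = 5.3 + 15.6 = 20.9

20.9


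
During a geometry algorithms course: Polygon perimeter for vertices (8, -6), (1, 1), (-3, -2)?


Sides: (8, -6)->(1, 1): sqrt(98) = 9.899495, (1, 1)->(-3, -2): sqrt(25) = 5, (-3, -2)->(8, -6): sqrt(137) = 11.7047
Sum = 26.604195
Perimeter = 26.6042

26.6042


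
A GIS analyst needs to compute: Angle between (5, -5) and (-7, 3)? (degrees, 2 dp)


u.v = -50, |u| = sqrt(50) = 7.0711, |v| = sqrt(58) = 7.6158
cos(theta) = u.v/(|u||v|) = -50/sqrt(2900) = -0.928477
theta = acos(-0.928477) = 158.2 degrees

158.2 degrees


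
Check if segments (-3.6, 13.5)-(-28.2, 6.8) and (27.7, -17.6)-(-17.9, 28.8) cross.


Cross products: d1=34.16, d2=1481.12, d3=974.77, d4=-472.19
d1*d2 < 0 and d3*d4 < 0? no

No, they don't intersect


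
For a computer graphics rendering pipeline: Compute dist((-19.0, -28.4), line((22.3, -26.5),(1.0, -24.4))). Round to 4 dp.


|cross product| = 127.2
|line direction| = sqrt(458.1) = 21.4033
Distance = 127.2/sqrt(458.1) = 5.943

5.943


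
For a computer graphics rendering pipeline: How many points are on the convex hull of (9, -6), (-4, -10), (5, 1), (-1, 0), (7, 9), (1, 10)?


Convex hull vertices (CCW): (-4, -10), (9, -6), (7, 9), (1, 10)
Count = 4

4


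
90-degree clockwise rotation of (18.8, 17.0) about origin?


90° CW: (x,y) -> (y, -x)
(18.8,17) -> (17, -18.8)

(17, -18.8)


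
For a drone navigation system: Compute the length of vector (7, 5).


|u| = sqrt(7^2 + 5^2) = sqrt(74) = 8.6023

8.6023


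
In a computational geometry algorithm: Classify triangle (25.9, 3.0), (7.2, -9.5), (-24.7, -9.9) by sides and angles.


Side lengths squared: AB^2=505.94, BC^2=1017.77, CA^2=2726.77
Sorted: [505.94, 1017.77, 2726.77]
By sides: Scalene, By angles: Obtuse

Scalene, Obtuse


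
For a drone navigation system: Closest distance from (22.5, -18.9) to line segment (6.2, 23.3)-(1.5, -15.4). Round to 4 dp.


Project P onto AB: t = 1 (clamped to [0,1])
Closest point on segment: (1.5, -15.4)
Distance: 21.2897

21.2897


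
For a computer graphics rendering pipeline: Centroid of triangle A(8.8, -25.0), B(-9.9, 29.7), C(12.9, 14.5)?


Centroid = ((x_A+x_B+x_C)/3, (y_A+y_B+y_C)/3)
= ((8.8+(-9.9)+12.9)/3, ((-25)+29.7+14.5)/3)
= (3.9333, 6.4)

(3.9333, 6.4)


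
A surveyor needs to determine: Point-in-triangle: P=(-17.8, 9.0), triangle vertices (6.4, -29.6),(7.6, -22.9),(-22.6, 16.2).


Cross products: AB x AP = 208.46, BC x BP = 29.76, CA x CP = 11.04
All same sign? yes

Yes, inside


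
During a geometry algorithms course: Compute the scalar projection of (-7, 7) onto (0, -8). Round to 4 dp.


u.v = -56, |v| = sqrt(64) = 8
Scalar projection = u.v / |v| = -56 / sqrt(64) = -7

-7


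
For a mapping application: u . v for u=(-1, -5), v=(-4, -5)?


u . v = u_x*v_x + u_y*v_y = (-1)*(-4) + (-5)*(-5)
= 4 + 25 = 29

29


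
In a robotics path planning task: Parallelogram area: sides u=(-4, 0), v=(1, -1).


|u x v| = |(-4)*(-1) - 0*1|
= |4 - 0| = 4

4


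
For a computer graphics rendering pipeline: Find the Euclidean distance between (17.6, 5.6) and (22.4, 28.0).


dx=4.8, dy=22.4
d^2 = 4.8^2 + 22.4^2 = 524.8
d = sqrt(524.8) = 22.9085

22.9085


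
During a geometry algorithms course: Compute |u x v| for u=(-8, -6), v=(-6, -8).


|u x v| = |(-8)*(-8) - (-6)*(-6)|
= |64 - 36| = 28

28


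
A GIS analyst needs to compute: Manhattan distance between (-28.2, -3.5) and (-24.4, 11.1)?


|(-28.2)-(-24.4)| + |(-3.5)-11.1| = 3.8 + 14.6 = 18.4

18.4


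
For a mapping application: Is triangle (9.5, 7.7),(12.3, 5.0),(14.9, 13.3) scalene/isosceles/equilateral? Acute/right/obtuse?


Side lengths squared: AB^2=15.13, BC^2=75.65, CA^2=60.52
Sorted: [15.13, 60.52, 75.65]
By sides: Scalene, By angles: Right

Scalene, Right


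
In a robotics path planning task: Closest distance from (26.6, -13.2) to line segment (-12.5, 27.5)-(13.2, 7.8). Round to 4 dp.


Project P onto AB: t = 1 (clamped to [0,1])
Closest point on segment: (13.2, 7.8)
Distance: 24.911

24.911


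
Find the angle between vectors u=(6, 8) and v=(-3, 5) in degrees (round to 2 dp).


u.v = 22, |u| = sqrt(100) = 10, |v| = sqrt(34) = 5.831
cos(theta) = u.v/(|u||v|) = 22/sqrt(3400) = 0.377297
theta = acos(0.377297) = 67.83 degrees

67.83 degrees


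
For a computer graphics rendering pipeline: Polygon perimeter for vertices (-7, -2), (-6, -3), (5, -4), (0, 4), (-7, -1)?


Sides: (-7, -2)->(-6, -3): sqrt(2) = 1.414214, (-6, -3)->(5, -4): sqrt(122) = 11.045361, (5, -4)->(0, 4): sqrt(89) = 9.433981, (0, 4)->(-7, -1): sqrt(74) = 8.602325, (-7, -1)->(-7, -2): sqrt(1) = 1
Sum = 31.495881
Perimeter = 31.4959

31.4959


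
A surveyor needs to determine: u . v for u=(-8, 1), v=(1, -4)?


u . v = u_x*v_x + u_y*v_y = (-8)*1 + 1*(-4)
= (-8) + (-4) = -12

-12


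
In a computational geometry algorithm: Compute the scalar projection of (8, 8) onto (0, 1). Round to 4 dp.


u.v = 8, |v| = sqrt(1) = 1
Scalar projection = u.v / |v| = 8 / sqrt(1) = 8

8


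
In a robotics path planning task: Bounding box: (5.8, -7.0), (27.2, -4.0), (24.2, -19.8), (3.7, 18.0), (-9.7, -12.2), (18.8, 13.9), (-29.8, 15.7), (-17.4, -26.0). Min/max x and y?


x range: [-29.8, 27.2]
y range: [-26, 18]
Bounding box: (-29.8,-26) to (27.2,18)

(-29.8,-26) to (27.2,18)


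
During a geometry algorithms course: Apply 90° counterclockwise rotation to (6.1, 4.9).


90° CCW: (x,y) -> (-y, x)
(6.1,4.9) -> (-4.9, 6.1)

(-4.9, 6.1)


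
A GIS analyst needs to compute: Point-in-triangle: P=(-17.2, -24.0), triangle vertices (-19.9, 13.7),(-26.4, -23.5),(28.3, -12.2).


Cross products: AB x AP = 345.49, BC x BP = -131.31, CA x CP = 1747.21
All same sign? no

No, outside


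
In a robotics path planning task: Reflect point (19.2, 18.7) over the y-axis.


Reflection over y-axis: (x,y) -> (-x,y)
(19.2, 18.7) -> (-19.2, 18.7)

(-19.2, 18.7)


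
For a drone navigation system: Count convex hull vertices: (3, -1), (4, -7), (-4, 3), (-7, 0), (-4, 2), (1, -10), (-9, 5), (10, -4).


Convex hull vertices (CCW): (-9, 5), (-7, 0), (1, -10), (10, -4), (-4, 3)
Count = 5

5
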